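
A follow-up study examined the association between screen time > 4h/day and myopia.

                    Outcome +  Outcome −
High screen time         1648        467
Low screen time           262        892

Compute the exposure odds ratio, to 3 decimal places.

12.014

Cells: a = 1648, b = 467, c = 262, d = 892.
OR = (a·d)/(b·c) = (1648 × 892) / (467 × 262) = 1470016 / 122354 = 12.01445
The odds of myopia are about 12.01 times as high in the high screen time group.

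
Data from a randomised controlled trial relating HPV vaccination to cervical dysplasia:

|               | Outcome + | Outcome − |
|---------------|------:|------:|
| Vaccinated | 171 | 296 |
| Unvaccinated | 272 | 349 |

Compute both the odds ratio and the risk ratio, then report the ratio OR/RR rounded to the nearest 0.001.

Cells: a = 171, b = 296, c = 272, d = 349.
OR = (171·349)/(296·272) = 59679/80512 = 0.74124
Risk in exposed = 171/467 = 0.36617; risk in unexposed = 272/621 = 0.43800; RR = 0.83599
OR/RR = 0.74124 / 0.83599 = 0.88666
The outcome is not rare, so the OR lies further from 1 than the RR.

0.887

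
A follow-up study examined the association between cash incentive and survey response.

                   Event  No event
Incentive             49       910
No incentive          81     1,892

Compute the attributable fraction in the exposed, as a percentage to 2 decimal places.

Cells: a = 49, b = 910, c = 81, d = 1892.
Risk in exposed = 49/959 = 0.05109; risk in unexposed = 81/1973 = 0.04105.
RR = 0.05109/0.04105 = 1.24457
AR% = (RR − 1)/RR × 100 = (1.24457 − 1)/1.24457 × 100 = 19.6510%

19.65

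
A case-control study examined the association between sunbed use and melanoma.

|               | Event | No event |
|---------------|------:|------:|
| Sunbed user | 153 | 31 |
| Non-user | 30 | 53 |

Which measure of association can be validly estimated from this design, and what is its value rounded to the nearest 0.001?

Cells: a = 153, b = 31, c = 30, d = 53.
This is a case-control study: participants were sampled on outcome status, so risks in the source population cannot be estimated directly — relative risk is not valid here. The odds ratio is the appropriate measure.
OR = (a·d)/(b·c) = (153 × 53) / (31 × 30) = 8109 / 930 = 8.71935

8.719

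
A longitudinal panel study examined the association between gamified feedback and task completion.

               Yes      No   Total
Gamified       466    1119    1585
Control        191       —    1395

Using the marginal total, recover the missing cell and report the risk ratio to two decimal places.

The missing cell is in the unexposed row: 1395 − 191 = 1204.
So a = 466, b = 1119, c = 191, d = 1204.
RR = [a/(a+b)] / [c/(c+d)] = (466/1585) / (191/1395) = 0.29401/0.13692 = 2.14732

2.15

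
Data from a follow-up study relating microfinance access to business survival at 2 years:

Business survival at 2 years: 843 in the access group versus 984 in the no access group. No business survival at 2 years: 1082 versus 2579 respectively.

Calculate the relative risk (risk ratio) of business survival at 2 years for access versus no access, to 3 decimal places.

1.586

From the description: a = 843, b = 1082, c = 984, d = 2579.
Risk in exposed = 843/1925 = 0.43792; risk in unexposed = 984/3563 = 0.27617.
RR = 0.43792 / 0.27617 = 1.58569
The risk among the exposed is 1.59 times that among the unexposed.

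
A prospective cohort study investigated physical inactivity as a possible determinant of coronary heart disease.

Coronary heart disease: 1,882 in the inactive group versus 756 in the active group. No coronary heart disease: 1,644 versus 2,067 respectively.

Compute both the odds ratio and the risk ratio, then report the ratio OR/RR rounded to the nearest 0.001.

From the description: a = 1882, b = 1644, c = 756, d = 2067.
OR = (1882·2067)/(1644·756) = 3890094/1242864 = 3.12994
Risk in exposed = 1882/3526 = 0.53375; risk in unexposed = 756/2823 = 0.26780; RR = 1.99309
OR/RR = 3.12994 / 1.99309 = 1.57040
The outcome is not rare, so the OR lies further from 1 than the RR.

1.570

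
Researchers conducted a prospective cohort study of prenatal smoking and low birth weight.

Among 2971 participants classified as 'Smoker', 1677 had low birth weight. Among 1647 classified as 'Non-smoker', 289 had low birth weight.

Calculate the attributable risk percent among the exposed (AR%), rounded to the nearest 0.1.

68.9

From the description: a = 1677, b = 1294, c = 289, d = 1358.
Risk in exposed = 1677/2971 = 0.56446; risk in unexposed = 289/1647 = 0.17547.
RR = 0.56446/0.17547 = 3.21682
AR% = (RR − 1)/RR × 100 = (3.21682 − 1)/3.21682 × 100 = 68.9134%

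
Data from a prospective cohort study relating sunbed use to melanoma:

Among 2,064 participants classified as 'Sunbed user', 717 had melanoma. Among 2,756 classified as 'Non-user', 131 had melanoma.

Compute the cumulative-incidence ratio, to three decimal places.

From the description: a = 717, b = 1347, c = 131, d = 2625.
Risk in exposed = 717/2064 = 0.34738; risk in unexposed = 131/2756 = 0.04753.
RR = 0.34738 / 0.04753 = 7.30832
The risk among the exposed is 7.31 times that among the unexposed.

7.308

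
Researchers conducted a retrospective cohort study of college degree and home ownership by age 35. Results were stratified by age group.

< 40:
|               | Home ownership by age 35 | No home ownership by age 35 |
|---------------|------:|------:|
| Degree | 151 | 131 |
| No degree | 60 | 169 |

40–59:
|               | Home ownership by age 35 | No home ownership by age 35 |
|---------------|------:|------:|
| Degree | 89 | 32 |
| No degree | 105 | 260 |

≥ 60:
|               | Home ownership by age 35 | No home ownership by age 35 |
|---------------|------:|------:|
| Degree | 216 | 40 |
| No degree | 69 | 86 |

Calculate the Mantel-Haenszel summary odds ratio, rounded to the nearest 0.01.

OR_MH = Σ(aᵢdᵢ/nᵢ) / Σ(bᵢcᵢ/nᵢ), where nᵢ is the stratum total.
Stratum 1 (< 40): n = 511; a·d/n = 151·169/511 = 49.9393; b·c/n = 131·60/511 = 15.3816
Stratum 2 (40–59): n = 486; a·d/n = 89·260/486 = 47.6132; b·c/n = 32·105/486 = 6.9136
Stratum 3 (≥ 60): n = 411; a·d/n = 216·86/411 = 45.1971; b·c/n = 40·69/411 = 6.7153
OR_MH = (49.9393 + 47.6132 + 45.1971) / (15.3816 + 6.9136 + 6.7153) = 142.7496 / 29.0105 = 4.92062

4.92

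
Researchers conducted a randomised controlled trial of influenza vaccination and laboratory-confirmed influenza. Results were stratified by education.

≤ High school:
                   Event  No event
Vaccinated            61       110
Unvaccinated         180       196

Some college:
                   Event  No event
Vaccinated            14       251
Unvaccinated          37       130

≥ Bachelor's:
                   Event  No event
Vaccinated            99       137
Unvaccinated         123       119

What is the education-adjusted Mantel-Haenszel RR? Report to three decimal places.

RR_MH = Σ(aᵢ·n₀ᵢ/nᵢ) / Σ(cᵢ·n₁ᵢ/nᵢ), with n₁ᵢ = aᵢ+bᵢ (exposed), n₀ᵢ = cᵢ+dᵢ (unexposed), nᵢ = n₁ᵢ+n₀ᵢ.
Stratum 1 (≤ High school): n₁ = 171, n₀ = 376, n = 547; a·n₀/n = 61·376/547 = 41.9305; c·n₁/n = 180·171/547 = 56.2706
Stratum 2 (Some college): n₁ = 265, n₀ = 167, n = 432; a·n₀/n = 14·167/432 = 5.4120; c·n₁/n = 37·265/432 = 22.6968
Stratum 3 (≥ Bachelor's): n₁ = 236, n₀ = 242, n = 478; a·n₀/n = 99·242/478 = 50.1213; c·n₁/n = 123·236/478 = 60.7280
RR_MH = (41.9305 + 5.4120 + 50.1213) / (56.2706 + 22.6968 + 60.7280) = 97.4639 / 139.6954 = 0.69769

0.698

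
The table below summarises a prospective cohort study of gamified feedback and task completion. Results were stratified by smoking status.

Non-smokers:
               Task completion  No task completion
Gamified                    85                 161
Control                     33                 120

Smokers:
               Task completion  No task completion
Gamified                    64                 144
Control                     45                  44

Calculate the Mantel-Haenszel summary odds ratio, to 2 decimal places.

OR_MH = Σ(aᵢdᵢ/nᵢ) / Σ(bᵢcᵢ/nᵢ), where nᵢ is the stratum total.
Stratum 1 (Non-smokers): n = 399; a·d/n = 85·120/399 = 25.5639; b·c/n = 161·33/399 = 13.3158
Stratum 2 (Smokers): n = 297; a·d/n = 64·44/297 = 9.4815; b·c/n = 144·45/297 = 21.8182
OR_MH = (25.5639 + 9.4815) / (13.3158 + 21.8182) = 35.0454 / 35.1340 = 0.99748

1.00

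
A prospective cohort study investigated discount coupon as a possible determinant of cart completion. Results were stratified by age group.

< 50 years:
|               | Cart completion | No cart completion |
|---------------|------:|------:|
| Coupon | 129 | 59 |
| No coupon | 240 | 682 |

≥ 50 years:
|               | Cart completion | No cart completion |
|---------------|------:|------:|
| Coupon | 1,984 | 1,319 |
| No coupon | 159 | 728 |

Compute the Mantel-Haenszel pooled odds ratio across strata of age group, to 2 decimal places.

6.75

OR_MH = Σ(aᵢdᵢ/nᵢ) / Σ(bᵢcᵢ/nᵢ), where nᵢ is the stratum total.
Stratum 1 (< 50 years): n = 1110; a·d/n = 129·682/1110 = 79.2595; b·c/n = 59·240/1110 = 12.7568
Stratum 2 (≥ 50 years): n = 4190; a·d/n = 1984·728/4190 = 344.7141; b·c/n = 1319·159/4190 = 50.0527
OR_MH = (79.2595 + 344.7141) / (12.7568 + 50.0527) = 423.9735 / 62.8095 = 6.75015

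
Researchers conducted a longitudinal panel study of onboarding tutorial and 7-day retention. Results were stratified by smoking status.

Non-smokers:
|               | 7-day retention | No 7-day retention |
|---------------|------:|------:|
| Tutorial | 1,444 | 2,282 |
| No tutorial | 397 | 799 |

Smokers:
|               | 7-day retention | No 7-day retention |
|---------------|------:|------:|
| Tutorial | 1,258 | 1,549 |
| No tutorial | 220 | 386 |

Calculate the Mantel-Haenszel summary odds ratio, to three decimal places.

1.327

OR_MH = Σ(aᵢdᵢ/nᵢ) / Σ(bᵢcᵢ/nᵢ), where nᵢ is the stratum total.
Stratum 1 (Non-smokers): n = 4922; a·d/n = 1444·799/4922 = 234.4080; b·c/n = 2282·397/4922 = 184.0622
Stratum 2 (Smokers): n = 3413; a·d/n = 1258·386/3413 = 142.2760; b·c/n = 1549·220/3413 = 99.8476
OR_MH = (234.4080 + 142.2760) / (184.0622 + 99.8476) = 376.6840 / 283.9098 = 1.32677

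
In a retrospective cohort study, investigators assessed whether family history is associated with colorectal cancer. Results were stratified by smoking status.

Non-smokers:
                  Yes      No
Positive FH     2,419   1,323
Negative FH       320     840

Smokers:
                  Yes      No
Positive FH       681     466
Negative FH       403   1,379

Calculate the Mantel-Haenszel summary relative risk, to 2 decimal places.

2.45

RR_MH = Σ(aᵢ·n₀ᵢ/nᵢ) / Σ(cᵢ·n₁ᵢ/nᵢ), with n₁ᵢ = aᵢ+bᵢ (exposed), n₀ᵢ = cᵢ+dᵢ (unexposed), nᵢ = n₁ᵢ+n₀ᵢ.
Stratum 1 (Non-smokers): n₁ = 3742, n₀ = 1160, n = 4902; a·n₀/n = 2419·1160/4902 = 572.4276; c·n₁/n = 320·3742/4902 = 244.2758
Stratum 2 (Smokers): n₁ = 1147, n₀ = 1782, n = 2929; a·n₀/n = 681·1782/2929 = 414.3196; c·n₁/n = 403·1147/2929 = 157.8153
RR_MH = (572.4276 + 414.3196) / (244.2758 + 157.8153) = 986.7471 / 402.0911 = 2.45404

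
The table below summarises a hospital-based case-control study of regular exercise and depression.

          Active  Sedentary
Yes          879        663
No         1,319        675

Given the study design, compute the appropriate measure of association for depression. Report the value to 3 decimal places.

Reading the table with exposure as columns: a = 879 (Active, case), b = 1319 (Active, non-case), c = 663 (Sedentary, case), d = 675.
This is a hospital-based case-control study: participants were sampled on outcome status, so risks in the source population cannot be estimated directly — relative risk is not valid here. The odds ratio is the appropriate measure.
OR = (a·d)/(b·c) = (879 × 675) / (1319 × 663) = 593325 / 874497 = 0.67848

0.678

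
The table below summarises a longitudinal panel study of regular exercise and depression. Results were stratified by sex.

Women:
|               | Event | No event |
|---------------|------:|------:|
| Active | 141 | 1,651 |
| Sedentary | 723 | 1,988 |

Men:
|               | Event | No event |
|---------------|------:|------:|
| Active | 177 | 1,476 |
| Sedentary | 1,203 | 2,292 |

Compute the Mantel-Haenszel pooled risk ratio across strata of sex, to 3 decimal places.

RR_MH = Σ(aᵢ·n₀ᵢ/nᵢ) / Σ(cᵢ·n₁ᵢ/nᵢ), with n₁ᵢ = aᵢ+bᵢ (exposed), n₀ᵢ = cᵢ+dᵢ (unexposed), nᵢ = n₁ᵢ+n₀ᵢ.
Stratum 1 (Women): n₁ = 1792, n₀ = 2711, n = 4503; a·n₀/n = 141·2711/4503 = 84.8881; c·n₁/n = 723·1792/4503 = 287.7229
Stratum 2 (Men): n₁ = 1653, n₀ = 3495, n = 5148; a·n₀/n = 177·3495/5148 = 120.1661; c·n₁/n = 1203·1653/5148 = 386.2780
RR_MH = (84.8881 + 120.1661) / (287.7229 + 386.2780) = 205.0542 / 674.0008 = 0.30423

0.304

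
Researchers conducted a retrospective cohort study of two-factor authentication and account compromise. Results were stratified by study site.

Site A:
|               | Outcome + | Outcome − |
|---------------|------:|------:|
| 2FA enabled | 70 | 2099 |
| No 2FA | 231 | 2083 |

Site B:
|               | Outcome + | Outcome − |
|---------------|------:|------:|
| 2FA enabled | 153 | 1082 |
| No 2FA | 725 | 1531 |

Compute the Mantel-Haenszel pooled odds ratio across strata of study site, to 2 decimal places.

0.30

OR_MH = Σ(aᵢdᵢ/nᵢ) / Σ(bᵢcᵢ/nᵢ), where nᵢ is the stratum total.
Stratum 1 (Site A): n = 4483; a·d/n = 70·2083/4483 = 32.5251; b·c/n = 2099·231/4483 = 108.1573
Stratum 2 (Site B): n = 3491; a·d/n = 153·1531/3491 = 67.0991; b·c/n = 1082·725/3491 = 224.7064
OR_MH = (32.5251 + 67.0991) / (108.1573 + 224.7064) = 99.6242 / 332.8636 = 0.29929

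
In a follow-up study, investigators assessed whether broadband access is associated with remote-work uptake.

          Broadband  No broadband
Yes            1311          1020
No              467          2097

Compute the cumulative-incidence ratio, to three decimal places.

Reading the table with exposure as columns: a = 1311 (Broadband, case), b = 467 (Broadband, non-case), c = 1020 (No broadband, case), d = 2097.
Risk in exposed = 1311/1778 = 0.73735; risk in unexposed = 1020/3117 = 0.32724.
RR = 0.73735 / 0.32724 = 2.25324
The risk among the exposed is 2.25 times that among the unexposed.

2.253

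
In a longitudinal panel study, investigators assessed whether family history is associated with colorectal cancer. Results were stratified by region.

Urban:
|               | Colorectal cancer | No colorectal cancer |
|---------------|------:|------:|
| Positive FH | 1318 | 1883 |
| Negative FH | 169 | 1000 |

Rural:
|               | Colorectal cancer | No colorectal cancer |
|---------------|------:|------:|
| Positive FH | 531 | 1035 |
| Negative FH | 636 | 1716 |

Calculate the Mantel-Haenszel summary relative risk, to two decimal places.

1.78

RR_MH = Σ(aᵢ·n₀ᵢ/nᵢ) / Σ(cᵢ·n₁ᵢ/nᵢ), with n₁ᵢ = aᵢ+bᵢ (exposed), n₀ᵢ = cᵢ+dᵢ (unexposed), nᵢ = n₁ᵢ+n₀ᵢ.
Stratum 1 (Urban): n₁ = 3201, n₀ = 1169, n = 4370; a·n₀/n = 1318·1169/4370 = 352.5725; c·n₁/n = 169·3201/4370 = 123.7915
Stratum 2 (Rural): n₁ = 1566, n₀ = 2352, n = 3918; a·n₀/n = 531·2352/3918 = 318.7626; c·n₁/n = 636·1566/3918 = 254.2052
RR_MH = (352.5725 + 318.7626) / (123.7915 + 254.2052) = 671.3352 / 377.9967 = 1.77603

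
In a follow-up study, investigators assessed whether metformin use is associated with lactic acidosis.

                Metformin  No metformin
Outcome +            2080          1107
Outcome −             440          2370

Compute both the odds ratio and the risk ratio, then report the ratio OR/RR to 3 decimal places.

3.904

Reading the table with exposure as columns: a = 2080 (Metformin, case), b = 440 (Metformin, non-case), c = 1107 (No metformin, case), d = 2370.
OR = (2080·2370)/(440·1107) = 4929600/487080 = 10.12072
Risk in exposed = 2080/2520 = 0.82540; risk in unexposed = 1107/3477 = 0.31838; RR = 2.59251
OR/RR = 10.12072 / 2.59251 = 3.90384
The outcome is not rare, so the OR lies further from 1 than the RR.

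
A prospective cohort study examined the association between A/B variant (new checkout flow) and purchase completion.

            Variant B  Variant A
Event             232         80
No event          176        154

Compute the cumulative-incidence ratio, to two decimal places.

Reading the table with exposure as columns: a = 232 (Variant B, case), b = 176 (Variant B, non-case), c = 80 (Variant A, case), d = 154.
Risk in exposed = 232/408 = 0.56863; risk in unexposed = 80/234 = 0.34188.
RR = 0.56863 / 0.34188 = 1.66324
The risk among the exposed is 1.66 times that among the unexposed.

1.66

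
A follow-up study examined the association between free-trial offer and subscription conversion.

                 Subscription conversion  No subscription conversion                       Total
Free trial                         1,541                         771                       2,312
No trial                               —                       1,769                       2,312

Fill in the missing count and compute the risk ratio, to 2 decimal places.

The missing cell is in the unexposed row: 2312 − 1769 = 543.
So a = 1541, b = 771, c = 543, d = 1769.
RR = [a/(a+b)] / [c/(c+d)] = (1541/2312) / (543/2312) = 0.66652/0.23486 = 2.83794

2.84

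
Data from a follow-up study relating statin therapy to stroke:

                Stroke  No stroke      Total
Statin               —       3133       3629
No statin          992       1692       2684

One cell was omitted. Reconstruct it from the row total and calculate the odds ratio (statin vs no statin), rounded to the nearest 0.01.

The missing cell is in the exposed row: 3629 − 3133 = 496.
So a = 496, b = 3133, c = 992, d = 1692.
OR = (a·d)/(b·c) = (496 × 1692) / (3133 × 992) = 839232 / 3107936 = 0.27003

0.27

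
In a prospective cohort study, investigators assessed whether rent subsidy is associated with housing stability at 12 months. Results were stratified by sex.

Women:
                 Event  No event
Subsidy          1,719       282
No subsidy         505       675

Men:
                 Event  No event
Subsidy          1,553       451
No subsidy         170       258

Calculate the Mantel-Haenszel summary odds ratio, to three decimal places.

6.940

OR_MH = Σ(aᵢdᵢ/nᵢ) / Σ(bᵢcᵢ/nᵢ), where nᵢ is the stratum total.
Stratum 1 (Women): n = 3181; a·d/n = 1719·675/3181 = 364.7674; b·c/n = 282·505/3181 = 44.7689
Stratum 2 (Men): n = 2432; a·d/n = 1553·258/2432 = 164.7508; b·c/n = 451·170/2432 = 31.5255
OR_MH = (364.7674 + 164.7508) / (44.7689 + 31.5255) = 529.5182 / 76.2944 = 6.94046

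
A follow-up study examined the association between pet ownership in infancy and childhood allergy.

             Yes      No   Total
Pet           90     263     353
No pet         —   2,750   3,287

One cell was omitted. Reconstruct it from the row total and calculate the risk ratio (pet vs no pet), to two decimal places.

1.56

The missing cell is in the unexposed row: 3287 − 2750 = 537.
So a = 90, b = 263, c = 537, d = 2750.
RR = [a/(a+b)] / [c/(c+d)] = (90/353) / (537/3287) = 0.25496/0.16337 = 1.56061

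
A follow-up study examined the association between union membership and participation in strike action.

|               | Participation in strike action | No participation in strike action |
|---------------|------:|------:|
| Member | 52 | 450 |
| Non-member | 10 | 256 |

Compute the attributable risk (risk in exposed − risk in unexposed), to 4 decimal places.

Cells: a = 52, b = 450, c = 10, d = 256.
Risk in exposed = 52/502 = 0.103586; risk in unexposed = 10/266 = 0.037594.
Risk difference = 0.103586 − 0.037594 = 0.065992

0.0660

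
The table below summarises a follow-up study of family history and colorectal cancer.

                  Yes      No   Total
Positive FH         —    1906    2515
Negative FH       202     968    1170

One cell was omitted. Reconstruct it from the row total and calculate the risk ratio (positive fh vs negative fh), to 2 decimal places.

1.40

The missing cell is in the exposed row: 2515 − 1906 = 609.
So a = 609, b = 1906, c = 202, d = 968.
RR = [a/(a+b)] / [c/(c+d)] = (609/2515) / (202/1170) = 0.24215/0.17265 = 1.40254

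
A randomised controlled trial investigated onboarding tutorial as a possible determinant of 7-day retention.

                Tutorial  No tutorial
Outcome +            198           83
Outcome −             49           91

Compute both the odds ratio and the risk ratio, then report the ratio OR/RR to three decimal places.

Reading the table with exposure as columns: a = 198 (Tutorial, case), b = 49 (Tutorial, non-case), c = 83 (No tutorial, case), d = 91.
OR = (198·91)/(49·83) = 18018/4067 = 4.43029
Risk in exposed = 198/247 = 0.80162; risk in unexposed = 83/174 = 0.47701; RR = 1.68050
OR/RR = 4.43029 / 1.68050 = 2.63629
The outcome is not rare, so the OR lies further from 1 than the RR.

2.636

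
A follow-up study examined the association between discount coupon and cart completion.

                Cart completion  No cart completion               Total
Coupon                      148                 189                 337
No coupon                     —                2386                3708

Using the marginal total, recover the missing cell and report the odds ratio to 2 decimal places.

1.41

The missing cell is in the unexposed row: 3708 − 2386 = 1322.
So a = 148, b = 189, c = 1322, d = 2386.
OR = (a·d)/(b·c) = (148 × 2386) / (189 × 1322) = 353128 / 249858 = 1.41331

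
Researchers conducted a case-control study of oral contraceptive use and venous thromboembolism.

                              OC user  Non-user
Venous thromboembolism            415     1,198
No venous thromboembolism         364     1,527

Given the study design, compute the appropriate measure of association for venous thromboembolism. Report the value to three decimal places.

Reading the table with exposure as columns: a = 415 (OC user, case), b = 364 (OC user, non-case), c = 1198 (Non-user, case), d = 1527.
This is a case-control study: participants were sampled on outcome status, so risks in the source population cannot be estimated directly — relative risk is not valid here. The odds ratio is the appropriate measure.
OR = (a·d)/(b·c) = (415 × 1527) / (364 × 1198) = 633705 / 436072 = 1.45321

1.453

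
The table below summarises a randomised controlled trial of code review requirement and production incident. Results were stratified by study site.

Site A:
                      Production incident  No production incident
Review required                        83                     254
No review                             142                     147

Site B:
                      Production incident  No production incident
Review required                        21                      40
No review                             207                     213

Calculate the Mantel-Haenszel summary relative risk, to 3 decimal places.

0.552

RR_MH = Σ(aᵢ·n₀ᵢ/nᵢ) / Σ(cᵢ·n₁ᵢ/nᵢ), with n₁ᵢ = aᵢ+bᵢ (exposed), n₀ᵢ = cᵢ+dᵢ (unexposed), nᵢ = n₁ᵢ+n₀ᵢ.
Stratum 1 (Site A): n₁ = 337, n₀ = 289, n = 626; a·n₀/n = 83·289/626 = 38.3179; c·n₁/n = 142·337/626 = 76.4441
Stratum 2 (Site B): n₁ = 61, n₀ = 420, n = 481; a·n₀/n = 21·420/481 = 18.3368; c·n₁/n = 207·61/481 = 26.2516
RR_MH = (38.3179 + 18.3368) / (76.4441 + 26.2516) = 56.6547 / 102.6956 = 0.55168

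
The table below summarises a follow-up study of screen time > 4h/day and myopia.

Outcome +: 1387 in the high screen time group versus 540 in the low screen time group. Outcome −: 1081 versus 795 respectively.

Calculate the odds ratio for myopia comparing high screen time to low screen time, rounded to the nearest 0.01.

From the description: a = 1387, b = 1081, c = 540, d = 795.
OR = (a·d)/(b·c) = (1387 × 795) / (1081 × 540) = 1102665 / 583740 = 1.88897
The odds of myopia are about 1.89 times as high in the high screen time group.

1.89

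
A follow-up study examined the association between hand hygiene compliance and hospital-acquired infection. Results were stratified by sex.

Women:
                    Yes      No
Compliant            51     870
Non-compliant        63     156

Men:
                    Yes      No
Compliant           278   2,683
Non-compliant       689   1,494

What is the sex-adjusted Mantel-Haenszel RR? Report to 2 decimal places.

RR_MH = Σ(aᵢ·n₀ᵢ/nᵢ) / Σ(cᵢ·n₁ᵢ/nᵢ), with n₁ᵢ = aᵢ+bᵢ (exposed), n₀ᵢ = cᵢ+dᵢ (unexposed), nᵢ = n₁ᵢ+n₀ᵢ.
Stratum 1 (Women): n₁ = 921, n₀ = 219, n = 1140; a·n₀/n = 51·219/1140 = 9.7974; c·n₁/n = 63·921/1140 = 50.8974
Stratum 2 (Men): n₁ = 2961, n₀ = 2183, n = 5144; a·n₀/n = 278·2183/5144 = 117.9771; c·n₁/n = 689·2961/5144 = 396.6036
RR_MH = (9.7974 + 117.9771) / (50.8974 + 396.6036) = 127.7744 / 447.5010 = 0.28553

0.29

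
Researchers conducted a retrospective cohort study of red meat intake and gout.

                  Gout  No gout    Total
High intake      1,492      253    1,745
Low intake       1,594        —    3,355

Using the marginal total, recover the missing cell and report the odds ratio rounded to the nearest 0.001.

6.515

The missing cell is in the unexposed row: 3355 − 1594 = 1761.
So a = 1492, b = 253, c = 1594, d = 1761.
OR = (a·d)/(b·c) = (1492 × 1761) / (253 × 1594) = 2627412 / 403282 = 6.51507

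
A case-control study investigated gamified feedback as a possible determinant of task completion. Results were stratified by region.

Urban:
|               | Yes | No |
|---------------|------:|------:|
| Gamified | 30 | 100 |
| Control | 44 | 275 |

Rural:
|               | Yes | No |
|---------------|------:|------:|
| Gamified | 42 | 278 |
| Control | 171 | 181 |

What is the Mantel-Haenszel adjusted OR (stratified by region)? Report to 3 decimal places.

0.369

OR_MH = Σ(aᵢdᵢ/nᵢ) / Σ(bᵢcᵢ/nᵢ), where nᵢ is the stratum total.
Stratum 1 (Urban): n = 449; a·d/n = 30·275/449 = 18.3742; b·c/n = 100·44/449 = 9.7996
Stratum 2 (Rural): n = 672; a·d/n = 42·181/672 = 11.3125; b·c/n = 278·171/672 = 70.7411
OR_MH = (18.3742 + 11.3125) / (9.7996 + 70.7411) = 29.6867 / 80.5406 = 0.36859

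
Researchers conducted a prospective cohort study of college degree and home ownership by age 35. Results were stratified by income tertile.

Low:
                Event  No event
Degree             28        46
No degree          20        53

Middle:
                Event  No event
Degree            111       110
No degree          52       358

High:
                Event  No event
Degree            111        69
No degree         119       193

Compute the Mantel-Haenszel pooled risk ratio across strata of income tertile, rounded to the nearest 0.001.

2.178

RR_MH = Σ(aᵢ·n₀ᵢ/nᵢ) / Σ(cᵢ·n₁ᵢ/nᵢ), with n₁ᵢ = aᵢ+bᵢ (exposed), n₀ᵢ = cᵢ+dᵢ (unexposed), nᵢ = n₁ᵢ+n₀ᵢ.
Stratum 1 (Low): n₁ = 74, n₀ = 73, n = 147; a·n₀/n = 28·73/147 = 13.9048; c·n₁/n = 20·74/147 = 10.0680
Stratum 2 (Middle): n₁ = 221, n₀ = 410, n = 631; a·n₀/n = 111·410/631 = 72.1236; c·n₁/n = 52·221/631 = 18.2124
Stratum 3 (High): n₁ = 180, n₀ = 312, n = 492; a·n₀/n = 111·312/492 = 70.3902; c·n₁/n = 119·180/492 = 43.5366
RR_MH = (13.9048 + 72.1236 + 70.3902) / (10.0680 + 18.2124 + 43.5366) = 156.4186 / 71.8170 = 2.17802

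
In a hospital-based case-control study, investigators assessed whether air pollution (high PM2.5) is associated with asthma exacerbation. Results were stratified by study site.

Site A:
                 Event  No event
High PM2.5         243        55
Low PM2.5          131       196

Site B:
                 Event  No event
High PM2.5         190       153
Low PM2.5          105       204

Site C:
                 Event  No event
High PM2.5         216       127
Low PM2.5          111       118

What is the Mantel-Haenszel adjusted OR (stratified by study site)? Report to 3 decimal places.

OR_MH = Σ(aᵢdᵢ/nᵢ) / Σ(bᵢcᵢ/nᵢ), where nᵢ is the stratum total.
Stratum 1 (Site A): n = 625; a·d/n = 243·196/625 = 76.2048; b·c/n = 55·131/625 = 11.5280
Stratum 2 (Site B): n = 652; a·d/n = 190·204/652 = 59.4479; b·c/n = 153·105/652 = 24.6396
Stratum 3 (Site C): n = 572; a·d/n = 216·118/572 = 44.5594; b·c/n = 127·111/572 = 24.6451
OR_MH = (76.2048 + 59.4479 + 44.5594) / (11.5280 + 24.6396 + 24.6451) = 180.2121 / 60.8127 = 2.96340

2.963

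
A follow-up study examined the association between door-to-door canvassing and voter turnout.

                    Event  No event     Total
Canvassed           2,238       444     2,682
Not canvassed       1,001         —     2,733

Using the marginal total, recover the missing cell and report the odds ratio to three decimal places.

8.721

The missing cell is in the unexposed row: 2733 − 1001 = 1732.
So a = 2238, b = 444, c = 1001, d = 1732.
OR = (a·d)/(b·c) = (2238 × 1732) / (444 × 1001) = 3876216 / 444444 = 8.72149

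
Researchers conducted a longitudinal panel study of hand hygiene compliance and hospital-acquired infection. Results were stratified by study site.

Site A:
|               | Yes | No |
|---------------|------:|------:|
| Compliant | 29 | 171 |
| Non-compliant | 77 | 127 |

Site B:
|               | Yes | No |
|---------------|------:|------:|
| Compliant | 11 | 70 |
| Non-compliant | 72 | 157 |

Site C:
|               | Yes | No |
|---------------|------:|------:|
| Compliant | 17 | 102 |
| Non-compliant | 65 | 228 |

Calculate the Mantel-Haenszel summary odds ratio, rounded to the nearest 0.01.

0.37

OR_MH = Σ(aᵢdᵢ/nᵢ) / Σ(bᵢcᵢ/nᵢ), where nᵢ is the stratum total.
Stratum 1 (Site A): n = 404; a·d/n = 29·127/404 = 9.1163; b·c/n = 171·77/404 = 32.5916
Stratum 2 (Site B): n = 310; a·d/n = 11·157/310 = 5.5710; b·c/n = 70·72/310 = 16.2581
Stratum 3 (Site C): n = 412; a·d/n = 17·228/412 = 9.4078; b·c/n = 102·65/412 = 16.0922
OR_MH = (9.1163 + 5.5710 + 9.4078) / (32.5916 + 16.2581 + 16.0922) = 24.0951 / 64.9419 = 0.37103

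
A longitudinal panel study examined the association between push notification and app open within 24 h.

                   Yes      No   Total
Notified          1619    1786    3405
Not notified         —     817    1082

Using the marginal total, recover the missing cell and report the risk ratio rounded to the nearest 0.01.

1.94

The missing cell is in the unexposed row: 1082 − 817 = 265.
So a = 1619, b = 1786, c = 265, d = 817.
RR = [a/(a+b)] / [c/(c+d)] = (1619/3405) / (265/1082) = 0.47548/0.24492 = 1.94138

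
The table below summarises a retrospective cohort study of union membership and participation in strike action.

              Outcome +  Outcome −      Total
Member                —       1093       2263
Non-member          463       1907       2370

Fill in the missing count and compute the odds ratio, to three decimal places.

The missing cell is in the exposed row: 2263 − 1093 = 1170.
So a = 1170, b = 1093, c = 463, d = 1907.
OR = (a·d)/(b·c) = (1170 × 1907) / (1093 × 463) = 2231190 / 506059 = 4.40895

4.409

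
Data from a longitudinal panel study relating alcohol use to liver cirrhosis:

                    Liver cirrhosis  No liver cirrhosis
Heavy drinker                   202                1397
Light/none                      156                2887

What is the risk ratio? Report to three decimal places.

2.464

Cells: a = 202, b = 1397, c = 156, d = 2887.
Risk in exposed = 202/1599 = 0.12633; risk in unexposed = 156/3043 = 0.05127.
RR = 0.12633 / 0.05127 = 2.46422
The risk among the exposed is 2.46 times that among the unexposed.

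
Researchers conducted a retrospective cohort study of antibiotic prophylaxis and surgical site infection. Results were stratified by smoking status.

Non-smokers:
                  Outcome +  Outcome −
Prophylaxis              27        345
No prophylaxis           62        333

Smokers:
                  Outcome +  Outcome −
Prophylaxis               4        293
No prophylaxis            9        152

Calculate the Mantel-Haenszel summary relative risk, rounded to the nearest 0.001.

RR_MH = Σ(aᵢ·n₀ᵢ/nᵢ) / Σ(cᵢ·n₁ᵢ/nᵢ), with n₁ᵢ = aᵢ+bᵢ (exposed), n₀ᵢ = cᵢ+dᵢ (unexposed), nᵢ = n₁ᵢ+n₀ᵢ.
Stratum 1 (Non-smokers): n₁ = 372, n₀ = 395, n = 767; a·n₀/n = 27·395/767 = 13.9048; c·n₁/n = 62·372/767 = 30.0704
Stratum 2 (Smokers): n₁ = 297, n₀ = 161, n = 458; a·n₀/n = 4·161/458 = 1.4061; c·n₁/n = 9·297/458 = 5.8362
RR_MH = (13.9048 + 1.4061) / (30.0704 + 5.8362) = 15.3109 / 35.9066 = 0.42641

0.426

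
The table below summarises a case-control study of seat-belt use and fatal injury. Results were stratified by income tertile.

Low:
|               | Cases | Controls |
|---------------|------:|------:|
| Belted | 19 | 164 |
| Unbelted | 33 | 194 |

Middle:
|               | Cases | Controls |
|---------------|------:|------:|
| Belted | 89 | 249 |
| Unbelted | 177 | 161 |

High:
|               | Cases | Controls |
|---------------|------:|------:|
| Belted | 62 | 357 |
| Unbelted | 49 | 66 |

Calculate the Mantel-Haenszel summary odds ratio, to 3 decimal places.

OR_MH = Σ(aᵢdᵢ/nᵢ) / Σ(bᵢcᵢ/nᵢ), where nᵢ is the stratum total.
Stratum 1 (Low): n = 410; a·d/n = 19·194/410 = 8.9902; b·c/n = 164·33/410 = 13.2000
Stratum 2 (Middle): n = 676; a·d/n = 89·161/676 = 21.1967; b·c/n = 249·177/676 = 65.1967
Stratum 3 (High): n = 534; a·d/n = 62·66/534 = 7.6629; b·c/n = 357·49/534 = 32.7584
OR_MH = (8.9902 + 21.1967 + 7.6629) / (13.2000 + 65.1967 + 32.7584) = 37.8499 / 111.1552 = 0.34051

0.341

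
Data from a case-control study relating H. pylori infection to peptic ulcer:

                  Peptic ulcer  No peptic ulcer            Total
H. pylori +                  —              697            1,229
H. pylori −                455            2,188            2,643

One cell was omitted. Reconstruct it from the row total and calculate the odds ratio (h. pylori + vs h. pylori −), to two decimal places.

3.67

The missing cell is in the exposed row: 1229 − 697 = 532.
So a = 532, b = 697, c = 455, d = 2188.
OR = (a·d)/(b·c) = (532 × 2188) / (697 × 455) = 1164016 / 317135 = 3.67041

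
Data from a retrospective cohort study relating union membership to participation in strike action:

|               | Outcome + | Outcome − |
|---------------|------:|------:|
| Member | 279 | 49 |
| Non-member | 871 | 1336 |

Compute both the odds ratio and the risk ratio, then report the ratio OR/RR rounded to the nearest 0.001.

Cells: a = 279, b = 49, c = 871, d = 1336.
OR = (279·1336)/(49·871) = 372744/42679 = 8.73366
Risk in exposed = 279/328 = 0.85061; risk in unexposed = 871/2207 = 0.39465; RR = 2.15533
OR/RR = 8.73366 / 2.15533 = 4.05212
The outcome is not rare, so the OR lies further from 1 than the RR.

4.052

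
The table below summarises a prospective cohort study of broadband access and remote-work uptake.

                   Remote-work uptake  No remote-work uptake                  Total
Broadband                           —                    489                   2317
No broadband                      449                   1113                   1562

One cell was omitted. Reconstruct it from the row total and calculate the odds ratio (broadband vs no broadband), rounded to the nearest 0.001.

The missing cell is in the exposed row: 2317 − 489 = 1828.
So a = 1828, b = 489, c = 449, d = 1113.
OR = (a·d)/(b·c) = (1828 × 1113) / (489 × 449) = 2034564 / 219561 = 9.26651

9.267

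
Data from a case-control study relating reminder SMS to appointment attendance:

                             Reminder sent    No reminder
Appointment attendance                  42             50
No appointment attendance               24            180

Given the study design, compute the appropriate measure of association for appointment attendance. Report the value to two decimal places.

Reading the table with exposure as columns: a = 42 (Reminder sent, case), b = 24 (Reminder sent, non-case), c = 50 (No reminder, case), d = 180.
This is a case-control study: participants were sampled on outcome status, so risks in the source population cannot be estimated directly — relative risk is not valid here. The odds ratio is the appropriate measure.
OR = (a·d)/(b·c) = (42 × 180) / (24 × 50) = 7560 / 1200 = 6.30000

6.30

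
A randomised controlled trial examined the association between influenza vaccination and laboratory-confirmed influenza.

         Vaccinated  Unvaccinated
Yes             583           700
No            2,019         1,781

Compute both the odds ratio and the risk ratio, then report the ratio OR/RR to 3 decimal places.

0.925

Reading the table with exposure as columns: a = 583 (Vaccinated, case), b = 2019 (Vaccinated, non-case), c = 700 (Unvaccinated, case), d = 1781.
OR = (583·1781)/(2019·700) = 1038323/1413300 = 0.73468
Risk in exposed = 583/2602 = 0.22406; risk in unexposed = 700/2481 = 0.28214; RR = 0.79413
OR/RR = 0.73468 / 0.79413 = 0.92514
The outcome is not rare, so the OR lies further from 1 than the RR.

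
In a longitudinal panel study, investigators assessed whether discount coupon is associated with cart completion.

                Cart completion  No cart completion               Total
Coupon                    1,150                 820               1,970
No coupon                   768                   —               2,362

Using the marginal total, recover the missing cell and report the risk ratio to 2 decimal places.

The missing cell is in the unexposed row: 2362 − 768 = 1594.
So a = 1150, b = 820, c = 768, d = 1594.
RR = [a/(a+b)] / [c/(c+d)] = (1150/1970) / (768/2362) = 0.58376/0.32515 = 1.79535

1.80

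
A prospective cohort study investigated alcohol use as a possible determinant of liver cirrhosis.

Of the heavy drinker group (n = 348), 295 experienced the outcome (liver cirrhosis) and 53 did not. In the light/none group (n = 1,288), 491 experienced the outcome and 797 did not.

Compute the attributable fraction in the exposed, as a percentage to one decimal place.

55.0

From the description: a = 295, b = 53, c = 491, d = 797.
Risk in exposed = 295/348 = 0.84770; risk in unexposed = 491/1288 = 0.38121.
RR = 0.84770/0.38121 = 2.22370
AR% = (RR − 1)/RR × 100 = (2.22370 − 1)/2.22370 × 100 = 55.0300%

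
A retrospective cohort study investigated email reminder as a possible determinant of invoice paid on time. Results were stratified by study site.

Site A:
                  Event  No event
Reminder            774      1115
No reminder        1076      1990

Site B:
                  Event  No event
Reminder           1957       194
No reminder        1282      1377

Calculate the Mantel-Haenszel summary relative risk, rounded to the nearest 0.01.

1.59

RR_MH = Σ(aᵢ·n₀ᵢ/nᵢ) / Σ(cᵢ·n₁ᵢ/nᵢ), with n₁ᵢ = aᵢ+bᵢ (exposed), n₀ᵢ = cᵢ+dᵢ (unexposed), nᵢ = n₁ᵢ+n₀ᵢ.
Stratum 1 (Site A): n₁ = 1889, n₀ = 3066, n = 4955; a·n₀/n = 774·3066/4955 = 478.9271; c·n₁/n = 1076·1889/4955 = 410.2046
Stratum 2 (Site B): n₁ = 2151, n₀ = 2659, n = 4810; a·n₀/n = 1957·2659/4810 = 1081.8426; c·n₁/n = 1282·2151/4810 = 573.3019
RR_MH = (478.9271 + 1081.8426) / (410.2046 + 573.3019) = 1560.7698 / 983.5065 = 1.58694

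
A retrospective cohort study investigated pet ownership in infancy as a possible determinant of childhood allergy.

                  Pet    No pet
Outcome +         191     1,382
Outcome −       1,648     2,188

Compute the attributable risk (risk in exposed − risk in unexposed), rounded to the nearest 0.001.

Reading the table with exposure as columns: a = 191 (Pet, case), b = 1648 (Pet, non-case), c = 1382 (No pet, case), d = 2188.
Risk in exposed = 191/1839 = 0.103861; risk in unexposed = 1382/3570 = 0.387115.
Risk difference = 0.103861 − 0.387115 = -0.283254

-0.283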